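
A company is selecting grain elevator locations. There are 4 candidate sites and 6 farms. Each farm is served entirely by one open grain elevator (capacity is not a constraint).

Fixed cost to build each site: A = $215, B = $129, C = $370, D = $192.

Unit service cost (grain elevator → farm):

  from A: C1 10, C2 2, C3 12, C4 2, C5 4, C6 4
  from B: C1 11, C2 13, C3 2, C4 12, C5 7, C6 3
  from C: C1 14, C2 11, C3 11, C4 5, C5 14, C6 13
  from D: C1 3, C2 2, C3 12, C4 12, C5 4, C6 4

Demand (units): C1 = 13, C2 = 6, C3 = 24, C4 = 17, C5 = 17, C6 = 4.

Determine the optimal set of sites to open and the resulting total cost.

Open A and B; minimum total cost 648.

For any fixed open set, each farm goes to its cheapest open site; total = fixed + service.
{A, B}: C1→A 10·13=130, C2→A 2·6=12, C3→B 2·24=48, C4→A 2·17=34, C5→A 4·17=68, C6→B 3·4=12. Service 304; fixed 344; total 648.
{B, D}: C1→D 3·13=39, C2→D 2·6=12, C3→B 2·24=48, C4→B 12·17=204, C5→D 4·17=68, C6→B 3·4=12. Service 383; fixed 321; total 704.
{B}: C1→B 11·13=143, C2→B 13·6=78, C3→B 2·24=48, C4→B 12·17=204, C5→B 7·17=119, C6→B 3·4=12. Service 604; fixed 129; total 733.
{A, B, C, D}: C1→D 3·13=39, C2→A 2·6=12, C3→B 2·24=48, C4→A 2·17=34, C5→A 4·17=68, C6→B 3·4=12. Service 213; fixed 906; total 1119.
(All 15 nonempty subsets were checked; A and B is lowest.)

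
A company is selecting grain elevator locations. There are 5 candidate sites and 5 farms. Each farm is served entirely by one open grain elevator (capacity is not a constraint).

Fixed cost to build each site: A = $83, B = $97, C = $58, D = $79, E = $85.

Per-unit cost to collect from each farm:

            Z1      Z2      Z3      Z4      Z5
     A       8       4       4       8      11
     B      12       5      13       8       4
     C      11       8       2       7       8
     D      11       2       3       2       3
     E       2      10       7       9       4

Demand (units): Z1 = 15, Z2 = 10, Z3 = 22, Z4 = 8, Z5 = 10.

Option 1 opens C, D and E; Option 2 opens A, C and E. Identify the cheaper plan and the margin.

Option 1: {C, D, E}: Z1→E 2·15=30, Z2→D 2·10=20, Z3→C 2·22=44, Z4→D 2·8=16, Z5→D 3·10=30. Service 140; fixed 222; total 362.
Option 2: {A, C, E}: Z1→E 2·15=30, Z2→A 4·10=40, Z3→C 2·22=44, Z4→C 7·8=56, Z5→E 4·10=40. Service 210; fixed 226; total 436.
Difference: |362 − 436| = 74.

Option 1 is cheaper by 74.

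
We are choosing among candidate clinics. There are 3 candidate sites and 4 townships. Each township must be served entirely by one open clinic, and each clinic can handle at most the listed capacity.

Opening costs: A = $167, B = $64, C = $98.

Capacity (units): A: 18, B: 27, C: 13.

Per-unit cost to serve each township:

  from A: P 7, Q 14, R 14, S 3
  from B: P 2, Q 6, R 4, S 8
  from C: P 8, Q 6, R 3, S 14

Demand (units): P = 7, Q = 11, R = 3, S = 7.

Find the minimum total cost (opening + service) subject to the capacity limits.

Minimum total cost: 307

Open {B, C}: P→B 2·7=14, Q→B 6·11=66, R→C 3·3=9, S→B 8·7=56.
Loads: B carries 25/27, C carries 3/13. Service 145; fixed 162; total 307.
Next best feasible plan costs 310.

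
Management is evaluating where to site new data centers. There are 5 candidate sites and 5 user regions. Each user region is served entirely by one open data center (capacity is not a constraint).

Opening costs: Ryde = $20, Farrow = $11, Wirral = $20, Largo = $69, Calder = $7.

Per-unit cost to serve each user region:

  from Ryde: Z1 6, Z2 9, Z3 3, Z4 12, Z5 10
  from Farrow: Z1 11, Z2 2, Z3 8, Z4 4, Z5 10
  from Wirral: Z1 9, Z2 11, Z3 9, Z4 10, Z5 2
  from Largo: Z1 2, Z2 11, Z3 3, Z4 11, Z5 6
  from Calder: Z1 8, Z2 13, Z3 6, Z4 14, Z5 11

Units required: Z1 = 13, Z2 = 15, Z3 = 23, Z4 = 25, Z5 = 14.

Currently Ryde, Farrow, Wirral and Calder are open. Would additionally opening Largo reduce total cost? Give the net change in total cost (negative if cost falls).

Current service cost with {Ryde, Farrow, Wirral, Calder}: 305.
Adding Largo: each user region re-picks its cheapest; new service cost 253, saving 52.
Extra fixed cost: 69. Net change = 69 − 52 = 17.
(Totals: 363 → 380.)

No — net change +17 (cost rises by 17).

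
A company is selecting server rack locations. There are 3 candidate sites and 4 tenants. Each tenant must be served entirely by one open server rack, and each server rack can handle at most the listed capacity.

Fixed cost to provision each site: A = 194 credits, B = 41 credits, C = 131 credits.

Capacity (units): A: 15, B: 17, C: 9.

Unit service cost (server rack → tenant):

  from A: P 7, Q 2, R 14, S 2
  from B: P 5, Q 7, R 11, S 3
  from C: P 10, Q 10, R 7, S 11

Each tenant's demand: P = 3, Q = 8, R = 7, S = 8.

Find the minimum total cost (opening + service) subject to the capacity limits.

Minimum total cost: 373

Open {A, B}: P→A 7·3=21, Q→A 2·8=16, R→B 11·7=77, S→B 3·8=24.
Loads: A carries 11/15, B carries 15/17. Service 138; fixed 235; total 373.
Next best feasible plan costs 388.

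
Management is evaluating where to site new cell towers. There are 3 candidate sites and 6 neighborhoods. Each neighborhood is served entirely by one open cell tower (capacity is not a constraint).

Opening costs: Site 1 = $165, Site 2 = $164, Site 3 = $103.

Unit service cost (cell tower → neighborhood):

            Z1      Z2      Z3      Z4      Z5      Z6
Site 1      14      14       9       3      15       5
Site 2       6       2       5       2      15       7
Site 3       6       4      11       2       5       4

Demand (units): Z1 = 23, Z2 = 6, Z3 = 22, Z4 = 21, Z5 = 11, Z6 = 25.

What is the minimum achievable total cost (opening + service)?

Minimum total cost: 704

For any fixed open set, each neighborhood goes to its cheapest open site; total = fixed + service.
{Site 3}: Z1→Site 3 6·23=138, Z2→Site 3 4·6=24, Z3→Site 3 11·22=242, Z4→Site 3 2·21=42, Z5→Site 3 5·11=55, Z6→Site 3 4·25=100. Service 601; fixed 103; total 704.
{Site 2, Site 3}: service 457 + fixed 267 = 724
{Site 2}: service 642 + fixed 164 = 806
{Site 1, Site 2, Site 3}: Z1→Site 2 6·23=138, Z2→Site 2 2·6=12, Z3→Site 2 5·22=110, Z4→Site 2 2·21=42, Z5→Site 3 5·11=55, Z6→Site 3 4·25=100. Service 457; fixed 432; total 889.
(All 7 nonempty subsets were checked; Site 3 only is lowest.)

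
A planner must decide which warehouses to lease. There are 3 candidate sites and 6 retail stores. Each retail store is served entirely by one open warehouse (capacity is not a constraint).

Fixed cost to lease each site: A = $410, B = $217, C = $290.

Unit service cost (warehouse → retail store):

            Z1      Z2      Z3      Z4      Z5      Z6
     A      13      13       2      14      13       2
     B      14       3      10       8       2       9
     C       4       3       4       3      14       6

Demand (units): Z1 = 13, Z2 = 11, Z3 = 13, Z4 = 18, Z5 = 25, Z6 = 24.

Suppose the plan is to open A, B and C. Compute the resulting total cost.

Each retail store is assigned to its cheapest site among the open ones.
{A, B, C}: Z1→C 4·13=52, Z2→B 3·11=33, Z3→A 2·13=26, Z4→C 3·18=54, Z5→B 2·25=50, Z6→A 2·24=48. Service 263; fixed 917; total 1180.

Total cost: 1180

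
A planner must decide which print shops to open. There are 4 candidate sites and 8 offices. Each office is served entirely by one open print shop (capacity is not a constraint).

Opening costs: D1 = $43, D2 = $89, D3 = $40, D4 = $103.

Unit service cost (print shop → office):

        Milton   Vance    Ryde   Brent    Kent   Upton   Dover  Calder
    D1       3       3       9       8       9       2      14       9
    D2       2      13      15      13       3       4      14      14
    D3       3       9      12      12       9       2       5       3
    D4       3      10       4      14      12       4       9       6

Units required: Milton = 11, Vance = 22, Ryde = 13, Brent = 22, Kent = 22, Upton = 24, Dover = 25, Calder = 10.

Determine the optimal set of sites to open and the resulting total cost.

For any fixed open set, each office goes to its cheapest open site; total = fixed + service.
{D1, D2, D3}: Milton→D2 2·11=22, Vance→D1 3·22=66, Ryde→D1 9·13=117, Brent→D1 8·22=176, Kent→D2 3·22=66, Upton→D1 2·24=48, Dover→D3 5·25=125, Calder→D3 3·10=30. Service 650; fixed 172; total 822.
{D1, D2, D3, D4}: Milton→D2 2·11=22, Vance→D1 3·22=66, Ryde→D4 4·13=52, Brent→D1 8·22=176, Kent→D2 3·22=66, Upton→D1 2·24=48, Dover→D3 5·25=125, Calder→D3 3·10=30. Service 585; fixed 275; total 860.
{D1, D3}: Milton→D1 3·11=33, Vance→D1 3·22=66, Ryde→D1 9·13=117, Brent→D1 8·22=176, Kent→D1 9·22=198, Upton→D1 2·24=48, Dover→D3 5·25=125, Calder→D3 3·10=30. Service 793; fixed 83; total 876.
{D3}: service 1052 + fixed 40 = 1092
No other subset beats 822.

Open D1, D2 and D3; minimum total cost 822.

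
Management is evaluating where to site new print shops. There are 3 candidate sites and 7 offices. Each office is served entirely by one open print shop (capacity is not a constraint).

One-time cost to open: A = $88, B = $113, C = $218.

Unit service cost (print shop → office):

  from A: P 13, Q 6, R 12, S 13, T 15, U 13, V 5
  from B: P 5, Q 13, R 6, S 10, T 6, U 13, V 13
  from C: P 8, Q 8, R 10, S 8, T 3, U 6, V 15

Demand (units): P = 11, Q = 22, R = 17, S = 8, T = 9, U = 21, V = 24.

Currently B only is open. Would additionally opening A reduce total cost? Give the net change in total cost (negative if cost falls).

Yes — net change −258 (cost falls by 258).

Current service cost with {B}: 1162.
Adding A: each office re-picks its cheapest; new service cost 816, saving 346.
Extra fixed cost: 88. Net change = 88 − 346 = -258.
(Totals: 1275 → 1017.)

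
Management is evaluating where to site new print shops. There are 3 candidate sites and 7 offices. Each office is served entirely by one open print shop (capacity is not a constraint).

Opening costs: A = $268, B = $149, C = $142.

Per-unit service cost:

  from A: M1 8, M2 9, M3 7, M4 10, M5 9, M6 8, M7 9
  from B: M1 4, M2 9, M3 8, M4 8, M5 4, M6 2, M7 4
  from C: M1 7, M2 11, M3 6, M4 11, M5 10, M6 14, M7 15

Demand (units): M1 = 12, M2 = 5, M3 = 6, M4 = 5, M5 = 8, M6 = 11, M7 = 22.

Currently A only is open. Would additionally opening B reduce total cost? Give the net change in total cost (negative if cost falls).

Current service cost with {A}: 591.
Adding B: each office re-picks its cheapest; new service cost 317, saving 274.
Extra fixed cost: 149. Net change = 149 − 274 = -125.
(Totals: 859 → 734.)

Yes — net change −125 (cost falls by 125).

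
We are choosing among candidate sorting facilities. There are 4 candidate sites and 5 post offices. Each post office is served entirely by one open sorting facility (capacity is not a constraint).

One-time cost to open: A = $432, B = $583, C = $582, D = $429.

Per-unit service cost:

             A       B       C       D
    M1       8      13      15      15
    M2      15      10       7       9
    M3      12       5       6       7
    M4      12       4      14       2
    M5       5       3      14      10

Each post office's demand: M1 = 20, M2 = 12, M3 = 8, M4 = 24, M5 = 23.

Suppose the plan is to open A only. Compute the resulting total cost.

Total cost: 1271

Each post office is assigned to its cheapest site among the open ones.
{A}: M1→A 8·20=160, M2→A 15·12=180, M3→A 12·8=96, M4→A 12·24=288, M5→A 5·23=115. Service 839; fixed 432; total 1271.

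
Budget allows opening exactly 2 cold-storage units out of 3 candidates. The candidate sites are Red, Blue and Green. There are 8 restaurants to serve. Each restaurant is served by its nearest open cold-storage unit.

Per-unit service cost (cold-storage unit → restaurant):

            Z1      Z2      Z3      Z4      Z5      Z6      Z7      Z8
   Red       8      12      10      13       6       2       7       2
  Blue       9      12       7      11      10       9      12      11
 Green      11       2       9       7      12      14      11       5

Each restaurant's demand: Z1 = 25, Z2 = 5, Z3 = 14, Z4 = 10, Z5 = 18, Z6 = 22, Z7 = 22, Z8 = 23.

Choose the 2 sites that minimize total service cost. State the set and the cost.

With exactly 2 open, each restaurant uses its cheapest among the chosen.
{Red, Green}: Z1→Red 8·25=200, Z2→Green 2·5=10, Z3→Green 9·14=126, Z4→Green 7·10=70, Z5→Red 6·18=108, Z6→Red 2·22=44, Z7→Red 7·22=154, Z8→Red 2·23=46. Service cost 758.
{Red, Blue}: service cost 820
{Blue, Green}: service cost 1138
Among all 3 size-2 choices, {Red, Green} is lowest.

Choose Red and Green; total service cost 758.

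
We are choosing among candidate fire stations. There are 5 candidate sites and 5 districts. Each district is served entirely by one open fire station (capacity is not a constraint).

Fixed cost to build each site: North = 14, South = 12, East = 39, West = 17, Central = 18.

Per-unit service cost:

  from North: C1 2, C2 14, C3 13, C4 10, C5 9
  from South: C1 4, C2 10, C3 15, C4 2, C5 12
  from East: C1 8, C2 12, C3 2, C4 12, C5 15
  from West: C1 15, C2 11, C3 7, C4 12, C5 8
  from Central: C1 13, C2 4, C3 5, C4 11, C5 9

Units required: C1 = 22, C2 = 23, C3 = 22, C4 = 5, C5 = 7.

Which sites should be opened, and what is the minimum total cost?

Open North, South, East and Central; minimum total cost 336.

For any fixed open set, each district goes to its cheapest open site; total = fixed + service.
{North, South, East, Central}: C1→North 2·22=44, C2→Central 4·23=92, C3→East 2·22=44, C4→South 2·5=10, C5→North 9·7=63. Service 253; fixed 83; total 336.
{North, South, East, West, Central}: C1→North 2·22=44, C2→Central 4·23=92, C3→East 2·22=44, C4→South 2·5=10, C5→West 8·7=56. Service 246; fixed 100; total 346.
{North, South, Central}: C1→North 2·22=44, C2→Central 4·23=92, C3→Central 5·22=110, C4→South 2·5=10, C5→North 9·7=63. Service 319; fixed 44; total 363.
{South}: service 742 + fixed 12 = 754
No other subset beats 336.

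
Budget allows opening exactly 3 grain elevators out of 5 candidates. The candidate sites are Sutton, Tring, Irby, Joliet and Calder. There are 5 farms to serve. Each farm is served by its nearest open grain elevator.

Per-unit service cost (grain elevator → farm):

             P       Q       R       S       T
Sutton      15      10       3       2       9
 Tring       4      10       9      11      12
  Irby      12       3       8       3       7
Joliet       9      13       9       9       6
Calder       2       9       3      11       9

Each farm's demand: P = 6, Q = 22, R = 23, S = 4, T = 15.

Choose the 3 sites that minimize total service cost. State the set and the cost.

Choose Irby, Joliet and Calder; total service cost 249.

With exactly 3 open, each farm uses its cheapest among the chosen.
{Irby, Joliet, Calder}: P→Calder 2·6=12, Q→Irby 3·22=66, R→Calder 3·23=69, S→Irby 3·4=12, T→Joliet 6·15=90. Service cost 249.
{Sutton, Irby, Calder}: service cost 260
{Tring, Irby, Calder}: service cost 264
Among all 10 size-3 choices, {Irby, Joliet, Calder} is lowest.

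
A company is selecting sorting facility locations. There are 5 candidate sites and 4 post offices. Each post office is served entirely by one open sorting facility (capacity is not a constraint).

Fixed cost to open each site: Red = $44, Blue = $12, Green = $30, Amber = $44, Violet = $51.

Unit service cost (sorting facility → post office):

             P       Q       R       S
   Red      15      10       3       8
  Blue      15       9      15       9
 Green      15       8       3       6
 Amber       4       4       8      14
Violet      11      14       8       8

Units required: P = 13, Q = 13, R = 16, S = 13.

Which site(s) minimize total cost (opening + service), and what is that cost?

Open Green and Amber; minimum total cost 304.

For any fixed open set, each post office goes to its cheapest open site; total = fixed + service.
{Green, Amber}: P→Amber 4·13=52, Q→Amber 4·13=52, R→Green 3·16=48, S→Green 6·13=78. Service 230; fixed 74; total 304.
{Blue, Green, Amber}: P→Amber 4·13=52, Q→Amber 4·13=52, R→Green 3·16=48, S→Green 6·13=78. Service 230; fixed 86; total 316.
{Red, Amber}: P→Amber 4·13=52, Q→Amber 4·13=52, R→Red 3·16=48, S→Red 8·13=104. Service 256; fixed 88; total 344.
{Red, Blue, Green, Amber, Violet}: service 230 + fixed 181 = 411
No other subset beats 304.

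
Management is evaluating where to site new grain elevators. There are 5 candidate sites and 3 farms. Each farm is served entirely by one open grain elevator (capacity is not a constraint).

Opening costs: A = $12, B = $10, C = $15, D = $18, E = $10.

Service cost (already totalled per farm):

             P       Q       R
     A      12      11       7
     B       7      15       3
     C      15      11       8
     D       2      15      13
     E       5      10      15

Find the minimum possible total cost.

Minimum total cost: 35

For any fixed open set, each farm goes to its cheapest open site; total = fixed + service.
{B}: P→B 7, Q→B 15, R→B 3. Service 25; fixed 10; total 35.
{B, E}: service 18 + fixed 20 = 38
{E}: service 30 + fixed 10 = 40
{A, B, C, D, E}: P→D 2, Q→E 10, R→B 3. Service 15; fixed 65; total 80.
No other subset beats 35.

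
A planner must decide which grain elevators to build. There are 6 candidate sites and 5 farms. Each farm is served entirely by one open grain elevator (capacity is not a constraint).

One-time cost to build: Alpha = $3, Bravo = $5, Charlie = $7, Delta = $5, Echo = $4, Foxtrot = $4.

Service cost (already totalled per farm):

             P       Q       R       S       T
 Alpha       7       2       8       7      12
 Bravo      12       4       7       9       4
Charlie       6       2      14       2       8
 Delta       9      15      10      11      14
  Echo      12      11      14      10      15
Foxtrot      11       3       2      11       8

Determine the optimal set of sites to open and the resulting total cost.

Open Charlie and Foxtrot; minimum total cost 31.

For any fixed open set, each farm goes to its cheapest open site; total = fixed + service.
{Charlie, Foxtrot}: P→Charlie 6, Q→Charlie 2, R→Foxtrot 2, S→Charlie 2, T→Charlie 8. Service 20; fixed 11; total 31.
{Bravo, Charlie, Foxtrot}: service 16 + fixed 16 = 32
{Alpha, Foxtrot}: service 26 + fixed 7 = 33
{Alpha, Bravo, Charlie, Delta, Echo, Foxtrot}: service 16 + fixed 28 = 44
No other subset beats 31.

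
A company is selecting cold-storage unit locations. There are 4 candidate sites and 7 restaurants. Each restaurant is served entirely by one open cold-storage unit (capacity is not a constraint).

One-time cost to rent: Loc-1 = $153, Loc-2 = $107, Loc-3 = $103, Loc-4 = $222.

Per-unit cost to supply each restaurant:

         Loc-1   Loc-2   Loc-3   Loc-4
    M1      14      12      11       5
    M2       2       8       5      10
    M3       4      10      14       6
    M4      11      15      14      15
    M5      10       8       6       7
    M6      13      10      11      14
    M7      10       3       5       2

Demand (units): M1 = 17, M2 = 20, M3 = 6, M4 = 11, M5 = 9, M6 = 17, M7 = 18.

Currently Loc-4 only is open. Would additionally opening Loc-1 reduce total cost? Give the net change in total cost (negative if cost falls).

Current service cost with {Loc-4}: 823.
Adding Loc-1: each restaurant re-picks its cheapest; new service cost 590, saving 233.
Extra fixed cost: 153. Net change = 153 − 233 = -80.
(Totals: 1045 → 965.)

Yes — net change −80 (cost falls by 80).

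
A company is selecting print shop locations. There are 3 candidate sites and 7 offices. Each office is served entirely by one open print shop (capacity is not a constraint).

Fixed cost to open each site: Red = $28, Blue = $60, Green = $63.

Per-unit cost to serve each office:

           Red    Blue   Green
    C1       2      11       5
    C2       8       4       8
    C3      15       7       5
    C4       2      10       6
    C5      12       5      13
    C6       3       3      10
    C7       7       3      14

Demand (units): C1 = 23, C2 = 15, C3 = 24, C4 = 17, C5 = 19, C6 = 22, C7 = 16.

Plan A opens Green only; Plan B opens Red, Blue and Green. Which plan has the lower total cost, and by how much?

Plan B is cheaper by 591.

Plan A: {Green}: C1→Green 5·23=115, C2→Green 8·15=120, C3→Green 5·24=120, C4→Green 6·17=102, C5→Green 13·19=247, C6→Green 10·22=220, C7→Green 14·16=224. Service 1148; fixed 63; total 1211.
Plan B: {Red, Blue, Green}: C1→Red 2·23=46, C2→Blue 4·15=60, C3→Green 5·24=120, C4→Red 2·17=34, C5→Blue 5·19=95, C6→Red 3·22=66, C7→Blue 3·16=48. Service 469; fixed 151; total 620.
Difference: |1211 − 620| = 591.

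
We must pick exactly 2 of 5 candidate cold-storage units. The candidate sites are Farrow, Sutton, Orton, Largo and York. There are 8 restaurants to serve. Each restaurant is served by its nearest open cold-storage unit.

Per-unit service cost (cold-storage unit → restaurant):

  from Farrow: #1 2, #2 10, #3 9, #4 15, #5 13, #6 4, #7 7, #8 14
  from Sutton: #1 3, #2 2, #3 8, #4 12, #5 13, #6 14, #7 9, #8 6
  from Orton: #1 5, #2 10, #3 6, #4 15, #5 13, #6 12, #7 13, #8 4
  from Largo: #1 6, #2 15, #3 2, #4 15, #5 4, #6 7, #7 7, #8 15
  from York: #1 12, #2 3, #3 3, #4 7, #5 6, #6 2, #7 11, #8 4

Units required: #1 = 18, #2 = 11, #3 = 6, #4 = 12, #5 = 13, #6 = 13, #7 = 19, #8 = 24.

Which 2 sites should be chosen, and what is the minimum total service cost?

With exactly 2 open, each restaurant uses its cheapest among the chosen.
{Farrow, York}: #1→Farrow 2·18=36, #2→York 3·11=33, #3→York 3·6=18, #4→York 7·12=84, #5→York 6·13=78, #6→York 2·13=26, #7→Farrow 7·19=133, #8→York 4·24=96. Service cost 504.
{Largo, York}: service cost 544
{Sutton, York}: service cost 549
Among all 10 size-2 choices, {Farrow, York} is lowest.

Choose Farrow and York; total service cost 504.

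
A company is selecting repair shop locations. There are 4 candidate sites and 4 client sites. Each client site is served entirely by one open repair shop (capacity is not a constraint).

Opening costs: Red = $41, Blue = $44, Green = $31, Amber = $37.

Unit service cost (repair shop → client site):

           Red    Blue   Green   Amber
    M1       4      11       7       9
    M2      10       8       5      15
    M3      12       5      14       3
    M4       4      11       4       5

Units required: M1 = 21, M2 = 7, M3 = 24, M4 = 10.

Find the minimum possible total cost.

For any fixed open set, each client site goes to its cheapest open site; total = fixed + service.
{Red, Green, Amber}: M1→Red 4·21=84, M2→Green 5·7=35, M3→Amber 3·24=72, M4→Red 4·10=40. Service 231; fixed 109; total 340.
{Red, Amber}: M1→Red 4·21=84, M2→Red 10·7=70, M3→Amber 3·24=72, M4→Red 4·10=40. Service 266; fixed 78; total 344.
{Green, Amber}: M1→Green 7·21=147, M2→Green 5·7=35, M3→Amber 3·24=72, M4→Green 4·10=40. Service 294; fixed 68; total 362.
{Red, Blue, Green, Amber}: service 231 + fixed 153 = 384
No other subset beats 340.

Minimum total cost: 340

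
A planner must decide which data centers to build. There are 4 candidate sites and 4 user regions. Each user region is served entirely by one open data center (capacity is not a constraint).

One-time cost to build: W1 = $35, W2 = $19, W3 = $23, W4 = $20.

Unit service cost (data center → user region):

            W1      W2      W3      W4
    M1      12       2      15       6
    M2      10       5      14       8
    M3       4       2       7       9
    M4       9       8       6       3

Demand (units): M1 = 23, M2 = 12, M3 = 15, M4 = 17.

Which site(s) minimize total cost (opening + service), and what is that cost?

Open W2 and W4; minimum total cost 226.

For any fixed open set, each user region goes to its cheapest open site; total = fixed + service.
{W2, W4}: M1→W2 2·23=46, M2→W2 5·12=60, M3→W2 2·15=30, M4→W4 3·17=51. Service 187; fixed 39; total 226.
{W2, W3, W4}: M1→W2 2·23=46, M2→W2 5·12=60, M3→W2 2·15=30, M4→W4 3·17=51. Service 187; fixed 62; total 249.
{W1, W2, W4}: service 187 + fixed 74 = 261
{W1, W2, W3, W4}: service 187 + fixed 97 = 284
No other subset beats 226.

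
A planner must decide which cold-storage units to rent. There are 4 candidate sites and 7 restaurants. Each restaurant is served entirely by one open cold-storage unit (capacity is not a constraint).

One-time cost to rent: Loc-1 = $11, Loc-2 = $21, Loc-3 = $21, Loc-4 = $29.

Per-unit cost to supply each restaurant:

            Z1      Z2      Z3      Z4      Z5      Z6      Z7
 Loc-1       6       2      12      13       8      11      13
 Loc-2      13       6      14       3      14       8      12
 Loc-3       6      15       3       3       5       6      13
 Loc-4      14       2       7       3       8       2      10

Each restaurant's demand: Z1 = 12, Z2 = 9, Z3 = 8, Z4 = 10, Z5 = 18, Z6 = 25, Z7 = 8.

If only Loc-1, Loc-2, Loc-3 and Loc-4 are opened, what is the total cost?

Total cost: 446

Each restaurant is assigned to its cheapest site among the open ones.
{Loc-1, Loc-2, Loc-3, Loc-4}: Z1→Loc-1 6·12=72, Z2→Loc-1 2·9=18, Z3→Loc-3 3·8=24, Z4→Loc-2 3·10=30, Z5→Loc-3 5·18=90, Z6→Loc-4 2·25=50, Z7→Loc-4 10·8=80. Service 364; fixed 82; total 446.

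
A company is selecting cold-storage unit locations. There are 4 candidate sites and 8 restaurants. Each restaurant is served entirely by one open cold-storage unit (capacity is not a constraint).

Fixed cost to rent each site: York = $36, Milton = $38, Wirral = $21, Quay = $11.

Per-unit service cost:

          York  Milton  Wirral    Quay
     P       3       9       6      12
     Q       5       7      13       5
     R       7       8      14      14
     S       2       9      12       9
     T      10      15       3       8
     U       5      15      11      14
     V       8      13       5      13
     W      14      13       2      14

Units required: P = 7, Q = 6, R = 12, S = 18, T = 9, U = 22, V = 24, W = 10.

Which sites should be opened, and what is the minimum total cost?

For any fixed open set, each restaurant goes to its cheapest open site; total = fixed + service.
{York, Wirral}: P→York 3·7=21, Q→York 5·6=30, R→York 7·12=84, S→York 2·18=36, T→Wirral 3·9=27, U→York 5·22=110, V→Wirral 5·24=120, W→Wirral 2·10=20. Service 448; fixed 57; total 505.
{York, Wirral, Quay}: service 448 + fixed 68 = 516
{York, Milton, Wirral}: service 448 + fixed 95 = 543
{York, Milton, Wirral, Quay}: P→York 3·7=21, Q→York 5·6=30, R→York 7·12=84, S→York 2·18=36, T→Wirral 3·9=27, U→York 5·22=110, V→Wirral 5·24=120, W→Wirral 2·10=20. Service 448; fixed 106; total 554.
(All 15 nonempty subsets were checked; York and Wirral is lowest.)

Open York and Wirral; minimum total cost 505.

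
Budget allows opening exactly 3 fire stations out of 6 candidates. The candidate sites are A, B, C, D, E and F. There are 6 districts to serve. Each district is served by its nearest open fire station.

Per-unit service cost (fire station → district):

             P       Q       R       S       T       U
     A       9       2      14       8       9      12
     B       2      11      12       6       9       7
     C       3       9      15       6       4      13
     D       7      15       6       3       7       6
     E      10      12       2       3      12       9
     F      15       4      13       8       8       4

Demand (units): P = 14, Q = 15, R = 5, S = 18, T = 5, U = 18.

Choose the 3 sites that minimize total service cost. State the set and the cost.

Choose C, E and F; total service cost 258.

With exactly 3 open, each district uses its cheapest among the chosen.
{C, E, F}: P→C 3·14=42, Q→F 4·15=60, R→E 2·5=10, S→E 3·18=54, T→C 4·5=20, U→F 4·18=72. Service cost 258.
{B, E, F}: service cost 264
{C, D, F}: service cost 278
Among all 20 size-3 choices, {C, E, F} is lowest.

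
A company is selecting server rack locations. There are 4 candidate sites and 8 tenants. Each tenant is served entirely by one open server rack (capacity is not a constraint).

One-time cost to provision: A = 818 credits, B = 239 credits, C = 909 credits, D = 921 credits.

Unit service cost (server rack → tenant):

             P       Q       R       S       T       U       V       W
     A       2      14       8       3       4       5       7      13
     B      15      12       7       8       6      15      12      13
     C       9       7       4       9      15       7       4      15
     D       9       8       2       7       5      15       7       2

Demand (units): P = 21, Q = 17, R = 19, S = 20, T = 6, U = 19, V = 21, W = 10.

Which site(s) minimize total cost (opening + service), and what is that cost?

For any fixed open set, each tenant goes to its cheapest open site; total = fixed + service.
{A}: P→A 2·21=42, Q→A 14·17=238, R→A 8·19=152, S→A 3·20=60, T→A 4·6=24, U→A 5·19=95, V→A 7·21=147, W→A 13·10=130. Service 888; fixed 818; total 1706.
{B}: P→B 15·21=315, Q→B 12·17=204, R→B 7·19=133, S→B 8·20=160, T→B 6·6=36, U→B 15·19=285, V→B 12·21=252, W→B 13·10=130. Service 1515; fixed 239; total 1754.
{A, B}: P→A 2·21=42, Q→B 12·17=204, R→B 7·19=133, S→A 3·20=60, T→A 4·6=24, U→A 5·19=95, V→A 7·21=147, W→A 13·10=130. Service 835; fixed 1057; total 1892.
{A, B, C, D}: service 482 + fixed 2887 = 3369
No other subset beats 1706.

Open A only; minimum total cost 1706.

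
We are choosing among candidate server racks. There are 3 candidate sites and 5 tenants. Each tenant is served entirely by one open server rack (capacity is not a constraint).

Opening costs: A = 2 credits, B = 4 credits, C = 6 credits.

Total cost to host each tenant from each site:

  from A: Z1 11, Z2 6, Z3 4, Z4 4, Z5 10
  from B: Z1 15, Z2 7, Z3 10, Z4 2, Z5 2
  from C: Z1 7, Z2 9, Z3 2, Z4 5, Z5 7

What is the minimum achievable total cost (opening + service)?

For any fixed open set, each tenant goes to its cheapest open site; total = fixed + service.
{B, C}: Z1→C 7, Z2→B 7, Z3→C 2, Z4→B 2, Z5→B 2. Service 20; fixed 10; total 30.
{A, B}: service 25 + fixed 6 = 31
{A, B, C}: service 19 + fixed 12 = 31
{A}: service 35 + fixed 2 = 37
(All 7 nonempty subsets were checked; B and C is lowest.)

Minimum total cost: 30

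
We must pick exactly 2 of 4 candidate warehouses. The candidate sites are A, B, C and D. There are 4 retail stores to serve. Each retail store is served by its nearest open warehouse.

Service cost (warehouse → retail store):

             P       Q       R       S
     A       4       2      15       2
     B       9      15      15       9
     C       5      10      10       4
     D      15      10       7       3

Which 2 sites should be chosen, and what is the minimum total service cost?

Choose A and D; total service cost 15.

With exactly 2 open, each retail store uses its cheapest among the chosen.
{A, D}: P→A 4, Q→A 2, R→D 7, S→A 2. Service cost 15.
{A, C}: service cost 18
{A, B}: service cost 23
Among all 6 size-2 choices, {A, D} is lowest.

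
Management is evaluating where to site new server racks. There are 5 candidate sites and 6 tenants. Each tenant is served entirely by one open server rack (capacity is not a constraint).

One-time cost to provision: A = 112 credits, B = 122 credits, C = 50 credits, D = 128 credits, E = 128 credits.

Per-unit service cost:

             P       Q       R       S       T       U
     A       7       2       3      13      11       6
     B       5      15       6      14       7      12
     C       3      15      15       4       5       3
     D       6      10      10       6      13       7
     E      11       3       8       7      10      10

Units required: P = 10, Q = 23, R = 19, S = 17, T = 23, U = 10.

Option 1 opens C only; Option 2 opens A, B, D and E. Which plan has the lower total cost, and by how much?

Option 1: {C}: P→C 3·10=30, Q→C 15·23=345, R→C 15·19=285, S→C 4·17=68, T→C 5·23=115, U→C 3·10=30. Service 873; fixed 50; total 923.
Option 2: {A, B, D, E}: P→B 5·10=50, Q→A 2·23=46, R→A 3·19=57, S→D 6·17=102, T→B 7·23=161, U→A 6·10=60. Service 476; fixed 490; total 966.
Difference: |923 − 966| = 43.

Option 1 is cheaper by 43.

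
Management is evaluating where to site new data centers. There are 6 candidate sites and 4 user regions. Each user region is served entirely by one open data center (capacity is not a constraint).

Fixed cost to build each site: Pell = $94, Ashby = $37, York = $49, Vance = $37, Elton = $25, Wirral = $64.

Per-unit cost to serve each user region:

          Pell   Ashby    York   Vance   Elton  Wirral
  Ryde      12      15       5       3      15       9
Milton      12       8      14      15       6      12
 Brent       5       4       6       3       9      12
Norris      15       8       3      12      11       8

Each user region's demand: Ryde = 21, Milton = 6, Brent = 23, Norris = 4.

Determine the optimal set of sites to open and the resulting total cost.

For any fixed open set, each user region goes to its cheapest open site; total = fixed + service.
{Vance, Elton}: Ryde→Vance 3·21=63, Milton→Elton 6·6=36, Brent→Vance 3·23=69, Norris→Elton 11·4=44. Service 212; fixed 62; total 274.
{Ashby, Vance}: service 212 + fixed 74 = 286
{York, Vance, Elton}: service 180 + fixed 111 = 291
{Pell, Ashby, York, Vance, Elton, Wirral}: service 180 + fixed 306 = 486
No other subset beats 274.

Open Vance and Elton; minimum total cost 274.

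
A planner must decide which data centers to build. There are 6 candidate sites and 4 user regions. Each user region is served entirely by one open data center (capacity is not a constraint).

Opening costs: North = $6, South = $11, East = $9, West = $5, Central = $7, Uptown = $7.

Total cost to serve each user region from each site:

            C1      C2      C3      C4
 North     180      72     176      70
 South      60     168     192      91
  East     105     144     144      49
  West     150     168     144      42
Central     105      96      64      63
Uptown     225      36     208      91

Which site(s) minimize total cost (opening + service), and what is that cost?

Open South, West, Central and Uptown; minimum total cost 232.

For any fixed open set, each user region goes to its cheapest open site; total = fixed + service.
{South, West, Central, Uptown}: C1→South 60, C2→Uptown 36, C3→Central 64, C4→West 42. Service 202; fixed 30; total 232.
{North, South, West, Central, Uptown}: C1→South 60, C2→Uptown 36, C3→Central 64, C4→West 42. Service 202; fixed 36; total 238.
{South, East, West, Central, Uptown}: C1→South 60, C2→Uptown 36, C3→Central 64, C4→West 42. Service 202; fixed 39; total 241.
{North, South, East, West, Central, Uptown}: service 202 + fixed 45 = 247
No other subset beats 232.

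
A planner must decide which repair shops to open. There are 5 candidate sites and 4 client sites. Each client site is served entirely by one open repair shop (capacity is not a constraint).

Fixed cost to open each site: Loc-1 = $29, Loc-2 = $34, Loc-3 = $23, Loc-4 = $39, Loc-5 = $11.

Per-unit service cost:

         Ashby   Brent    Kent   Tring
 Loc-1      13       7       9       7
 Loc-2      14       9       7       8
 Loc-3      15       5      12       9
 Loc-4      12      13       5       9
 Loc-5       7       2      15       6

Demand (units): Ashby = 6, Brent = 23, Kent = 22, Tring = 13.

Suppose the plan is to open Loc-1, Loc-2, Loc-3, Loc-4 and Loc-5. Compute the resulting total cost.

Total cost: 412

Each client site is assigned to its cheapest site among the open ones.
{Loc-1, Loc-2, Loc-3, Loc-4, Loc-5}: Ashby→Loc-5 7·6=42, Brent→Loc-5 2·23=46, Kent→Loc-4 5·22=110, Tring→Loc-5 6·13=78. Service 276; fixed 136; total 412.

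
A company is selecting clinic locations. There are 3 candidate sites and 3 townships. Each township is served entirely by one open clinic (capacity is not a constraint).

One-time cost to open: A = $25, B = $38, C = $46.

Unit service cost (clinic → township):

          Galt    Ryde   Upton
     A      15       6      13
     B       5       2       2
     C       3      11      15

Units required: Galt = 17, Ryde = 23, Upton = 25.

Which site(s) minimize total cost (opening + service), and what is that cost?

Open B only; minimum total cost 219.

For any fixed open set, each township goes to its cheapest open site; total = fixed + service.
{B}: Galt→B 5·17=85, Ryde→B 2·23=46, Upton→B 2·25=50. Service 181; fixed 38; total 219.
{B, C}: service 147 + fixed 84 = 231
{A, B}: service 181 + fixed 63 = 244
{A, B, C}: Galt→C 3·17=51, Ryde→B 2·23=46, Upton→B 2·25=50. Service 147; fixed 109; total 256.
(All 7 nonempty subsets were checked; B only is lowest.)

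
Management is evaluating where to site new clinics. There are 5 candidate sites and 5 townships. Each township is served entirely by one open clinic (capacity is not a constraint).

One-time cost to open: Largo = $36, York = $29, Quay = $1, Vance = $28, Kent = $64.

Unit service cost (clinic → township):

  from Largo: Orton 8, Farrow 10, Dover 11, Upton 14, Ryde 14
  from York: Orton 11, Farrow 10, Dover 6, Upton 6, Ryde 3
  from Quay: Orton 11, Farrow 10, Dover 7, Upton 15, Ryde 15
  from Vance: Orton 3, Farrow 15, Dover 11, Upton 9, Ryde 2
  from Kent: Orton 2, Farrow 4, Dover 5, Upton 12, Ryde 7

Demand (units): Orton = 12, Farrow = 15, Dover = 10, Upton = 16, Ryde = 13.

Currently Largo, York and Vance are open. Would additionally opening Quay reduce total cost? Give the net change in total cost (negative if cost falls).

Current service cost with {Largo, York, Vance}: 368.
Adding Quay: each township re-picks its cheapest; new service cost 368, saving 0.
Extra fixed cost: 1. Net change = 1 − 0 = 1.
(Totals: 461 → 462.)

No — net change +1 (cost rises by 1).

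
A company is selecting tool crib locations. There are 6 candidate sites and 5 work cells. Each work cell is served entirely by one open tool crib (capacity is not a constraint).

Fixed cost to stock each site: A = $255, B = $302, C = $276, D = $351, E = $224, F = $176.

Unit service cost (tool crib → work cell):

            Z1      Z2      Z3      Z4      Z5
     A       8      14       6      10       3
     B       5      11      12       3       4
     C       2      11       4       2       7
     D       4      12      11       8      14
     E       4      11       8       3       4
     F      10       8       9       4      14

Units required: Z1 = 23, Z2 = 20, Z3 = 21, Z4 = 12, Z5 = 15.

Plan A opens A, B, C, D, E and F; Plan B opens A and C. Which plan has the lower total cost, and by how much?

Plan A: {A, B, C, D, E, F}: Z1→C 2·23=46, Z2→F 8·20=160, Z3→C 4·21=84, Z4→C 2·12=24, Z5→A 3·15=45. Service 359; fixed 1584; total 1943.
Plan B: {A, C}: Z1→C 2·23=46, Z2→C 11·20=220, Z3→C 4·21=84, Z4→C 2·12=24, Z5→A 3·15=45. Service 419; fixed 531; total 950.
Difference: |1943 − 950| = 993.

Plan B is cheaper by 993.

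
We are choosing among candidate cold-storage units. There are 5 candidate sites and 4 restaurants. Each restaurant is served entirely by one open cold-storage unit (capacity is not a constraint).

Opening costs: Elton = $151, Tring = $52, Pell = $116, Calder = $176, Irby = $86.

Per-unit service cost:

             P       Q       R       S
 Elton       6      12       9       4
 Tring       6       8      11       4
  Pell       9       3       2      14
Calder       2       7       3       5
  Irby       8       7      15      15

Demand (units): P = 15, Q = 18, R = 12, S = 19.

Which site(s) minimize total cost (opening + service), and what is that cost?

For any fixed open set, each restaurant goes to its cheapest open site; total = fixed + service.
{Tring, Pell}: P→Tring 6·15=90, Q→Pell 3·18=54, R→Pell 2·12=24, S→Tring 4·19=76. Service 244; fixed 168; total 412.
{Calder}: service 287 + fixed 176 = 463
{Tring}: service 442 + fixed 52 = 494
{Elton, Tring, Pell, Calder, Irby}: P→Calder 2·15=30, Q→Pell 3·18=54, R→Pell 2·12=24, S→Elton 4·19=76. Service 184; fixed 581; total 765.
No other subset beats 412.

Open Tring and Pell; minimum total cost 412.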